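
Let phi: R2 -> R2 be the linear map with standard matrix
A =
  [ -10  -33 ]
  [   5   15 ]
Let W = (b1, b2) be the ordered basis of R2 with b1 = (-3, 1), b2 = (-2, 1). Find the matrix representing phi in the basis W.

Let P have columns b1, b2. Then [phi]_W = P^(-1) A P.
Here det P = -1, so P^(-1) is integer; computing A P first and then P^(-1)(A P) gives [[3, 3], [-3, 2]].

[[3, 3], [-3, 2]]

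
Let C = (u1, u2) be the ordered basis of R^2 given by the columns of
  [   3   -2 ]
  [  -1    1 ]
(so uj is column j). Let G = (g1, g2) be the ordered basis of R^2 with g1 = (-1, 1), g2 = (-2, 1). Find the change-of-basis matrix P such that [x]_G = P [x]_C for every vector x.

Let M have columns uj and N have columns gj. Then for every x, N [x]_G = x = M [x]_C, so P = N^(-1) M.
Since det N = 1, N^(-1) has integer entries; multiplying gives P = [[1, 0], [-2, 1]].

[[1, 0], [-2, 1]]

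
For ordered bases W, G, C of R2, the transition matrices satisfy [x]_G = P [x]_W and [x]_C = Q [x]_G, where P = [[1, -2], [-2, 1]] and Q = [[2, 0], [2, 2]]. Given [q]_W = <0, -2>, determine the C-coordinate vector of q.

First [q]_G = P [q]_W = <4, -2>.
Then [q]_C = Q [q]_G = <8, 4>.

<8, 4>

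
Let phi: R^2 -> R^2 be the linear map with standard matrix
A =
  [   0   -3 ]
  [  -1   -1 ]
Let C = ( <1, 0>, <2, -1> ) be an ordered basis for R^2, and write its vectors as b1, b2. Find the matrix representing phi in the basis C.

[[-2, 1], [1, 1]]

With P the matrix whose columns are b1, b2, [phi]_C = P^(-1) A P.
Column by column: phi(b1) = A b1 = <0, -1>; its C-coordinates <-2, 1> give column 1.
Continuing for each basis vector yields [phi]_C = [[-2, 1], [1, 1]].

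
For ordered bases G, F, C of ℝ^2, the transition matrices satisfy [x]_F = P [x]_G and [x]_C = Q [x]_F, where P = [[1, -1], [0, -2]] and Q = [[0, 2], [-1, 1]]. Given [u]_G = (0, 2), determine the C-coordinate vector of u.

First [u]_F = P [u]_G = (-2, -4).
Then [u]_C = Q [u]_F = (-8, -2).

(-8, -2)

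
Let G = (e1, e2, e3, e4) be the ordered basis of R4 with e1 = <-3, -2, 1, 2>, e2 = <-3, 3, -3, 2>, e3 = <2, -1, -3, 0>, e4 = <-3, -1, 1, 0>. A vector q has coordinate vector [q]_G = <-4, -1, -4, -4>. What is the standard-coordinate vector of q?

<19, 13, 7, -10>

q = M [q]_G, where M has columns e1, ..., e4.
Carrying out the matrix-vector product, q = <19, 13, 7, -10>.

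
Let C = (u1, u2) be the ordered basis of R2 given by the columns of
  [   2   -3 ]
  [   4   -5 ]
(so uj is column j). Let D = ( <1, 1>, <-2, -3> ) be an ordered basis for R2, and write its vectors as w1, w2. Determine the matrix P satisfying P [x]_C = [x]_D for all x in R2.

Take x = uj: its C-coordinates are the j-th standard unit vector, so P e_j — column j of P — equals [uj]_D.
u1 = -2w1 - 2w2, giving column 1 = <-2, -2>; repeating for each j gives P = [[-2, 1], [-2, 2]].

[[-2, 1], [-2, 2]]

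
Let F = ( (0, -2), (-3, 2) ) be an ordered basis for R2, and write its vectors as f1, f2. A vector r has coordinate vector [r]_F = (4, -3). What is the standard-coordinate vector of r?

(9, -14)

By definition r = 4f1 - 3f2.
Summing componentwise gives (9, -14).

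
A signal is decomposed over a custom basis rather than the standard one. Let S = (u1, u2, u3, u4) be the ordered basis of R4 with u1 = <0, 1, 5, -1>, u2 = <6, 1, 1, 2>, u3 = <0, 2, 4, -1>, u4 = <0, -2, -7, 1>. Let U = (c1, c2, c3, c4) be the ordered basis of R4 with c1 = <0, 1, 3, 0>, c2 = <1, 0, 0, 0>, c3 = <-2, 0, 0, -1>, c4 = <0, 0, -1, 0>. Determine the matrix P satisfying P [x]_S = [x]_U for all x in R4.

Let M have columns uj and N have columns cj. Then for every x, N [x]_U = x = M [x]_S, so P = N^(-1) M.
Since det N = 1, N^(-1) has integer entries; multiplying gives P = [[1, 1, 2, -2], [2, 2, 2, -2], [1, -2, 1, -1], [-2, 2, 2, 1]].

[[1, 1, 2, -2], [2, 2, 2, -2], [1, -2, 1, -1], [-2, 2, 2, 1]]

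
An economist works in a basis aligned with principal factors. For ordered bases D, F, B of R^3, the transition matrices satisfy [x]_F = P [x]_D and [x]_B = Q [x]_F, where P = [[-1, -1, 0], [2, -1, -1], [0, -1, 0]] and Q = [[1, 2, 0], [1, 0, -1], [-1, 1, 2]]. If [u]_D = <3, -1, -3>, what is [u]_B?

<18, -3, 14>

Composing the changes, [u]_B = Q P [u]_D.
Q P = [[3, -3, -2], [-1, 0, 0], [3, -2, -1]]; applying this to <3, -1, -3> gives <18, -3, 14>.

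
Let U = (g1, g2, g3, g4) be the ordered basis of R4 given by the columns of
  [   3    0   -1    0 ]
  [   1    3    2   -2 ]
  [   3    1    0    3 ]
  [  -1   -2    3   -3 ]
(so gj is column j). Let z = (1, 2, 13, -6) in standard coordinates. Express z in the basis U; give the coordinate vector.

We seek scalars with c_1 g1 + ... + c_4 g4 = z; equivalently solve M c = z where the columns of M are g1, ..., g4.
Gaussian elimination on [M | z] yields c = (1, 1, 2, 3).
Check: g1 + g2 + 2g3 + 3g4 = (1, 2, 13, -6).

(1, 1, 2, 3)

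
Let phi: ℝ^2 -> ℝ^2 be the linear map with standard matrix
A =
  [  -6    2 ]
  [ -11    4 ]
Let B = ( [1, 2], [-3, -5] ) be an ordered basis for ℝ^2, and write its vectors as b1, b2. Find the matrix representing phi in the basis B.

[[1, -1], [1, -3]]

Let P have columns b1, b2. Then [phi]_B = P^(-1) A P.
Here det P = 1, so P^(-1) is integer; computing A P first and then P^(-1)(A P) gives [[1, -1], [1, -3]].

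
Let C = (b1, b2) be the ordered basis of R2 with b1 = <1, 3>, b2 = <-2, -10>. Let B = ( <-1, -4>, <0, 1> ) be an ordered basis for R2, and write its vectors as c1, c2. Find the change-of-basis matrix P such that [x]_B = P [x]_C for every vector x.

[[-1, 2], [-1, -2]]

Take x = bj: its C-coordinates are the j-th standard unit vector, so P e_j — column j of P — equals [bj]_B.
b1 = -c1 - c2, giving column 1 = <-1, -1>; repeating for each j gives P = [[-1, 2], [-1, -2]].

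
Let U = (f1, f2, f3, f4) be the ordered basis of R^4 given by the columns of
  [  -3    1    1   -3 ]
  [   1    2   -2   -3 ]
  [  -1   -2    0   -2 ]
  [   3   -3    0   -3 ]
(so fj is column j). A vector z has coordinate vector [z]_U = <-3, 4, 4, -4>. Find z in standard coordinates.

<29, 9, 3, -9>

By definition z = -3f1 + 4f2 + 4f3 - 4f4.
Summing componentwise gives <29, 9, 3, -9>.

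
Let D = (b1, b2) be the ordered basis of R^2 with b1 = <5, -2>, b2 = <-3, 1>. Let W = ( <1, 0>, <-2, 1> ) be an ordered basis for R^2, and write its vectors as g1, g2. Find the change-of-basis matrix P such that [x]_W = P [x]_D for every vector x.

Column j of P is [bj]_W, since P maps D-coordinates to W-coordinates.
Expressing b1 in W: b1 = g1 - 2g2, so column 1 of P is <1, -2>.
Doing the same for each bj gives P = [[1, -1], [-2, 1]].

[[1, -1], [-2, 1]]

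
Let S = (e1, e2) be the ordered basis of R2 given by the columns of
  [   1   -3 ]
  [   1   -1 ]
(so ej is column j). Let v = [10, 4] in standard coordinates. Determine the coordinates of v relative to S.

We seek scalars with c_1 e1 + c_2 e2 = v; equivalently solve M c = v where the columns of M are e1, e2.
System: c_1 - 3c_2 = 10, c_1 - c_2 = 4; solving gives c_1 = 1, c_2 = -3.
Check: e1 - 3e2 = [10, 4].

[1, -3]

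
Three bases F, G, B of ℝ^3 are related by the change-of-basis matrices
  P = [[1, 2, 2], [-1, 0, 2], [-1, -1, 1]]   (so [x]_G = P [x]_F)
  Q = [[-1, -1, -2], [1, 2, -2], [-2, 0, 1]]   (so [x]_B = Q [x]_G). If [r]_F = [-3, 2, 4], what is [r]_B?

[-30, 21, -13]

Composing the changes, [r]_B = Q P [r]_F.
Q P = [[2, 0, -6], [1, 4, 4], [-3, -5, -3]]; applying this to [-3, 2, 4] gives [-30, 21, -13].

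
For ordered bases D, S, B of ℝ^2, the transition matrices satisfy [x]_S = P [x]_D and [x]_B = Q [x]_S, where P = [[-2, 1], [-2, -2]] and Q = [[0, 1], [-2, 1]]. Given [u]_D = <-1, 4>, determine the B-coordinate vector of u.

Composing the changes, [u]_B = Q P [u]_D.
Q P = [[-2, -2], [2, -4]]; applying this to <-1, 4> gives <-6, -18>.

<-6, -18>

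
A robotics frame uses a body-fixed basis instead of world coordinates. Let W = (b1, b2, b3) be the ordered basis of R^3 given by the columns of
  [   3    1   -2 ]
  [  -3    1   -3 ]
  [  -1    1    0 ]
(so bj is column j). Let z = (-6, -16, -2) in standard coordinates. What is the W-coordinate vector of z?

[z]_W is the unique c with M c = z, where M has columns b1, ..., b3.
Solving this 3x3 system gives c = (1, -1, 4).
Check: b1 - b2 + 4b3 = (-6, -16, -2).

(1, -1, 4)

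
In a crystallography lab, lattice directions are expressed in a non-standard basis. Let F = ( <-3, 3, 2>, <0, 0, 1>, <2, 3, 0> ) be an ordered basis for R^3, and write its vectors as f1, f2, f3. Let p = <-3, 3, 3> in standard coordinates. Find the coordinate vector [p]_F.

Write p = c_1 f1 + ... + c_3 f3 and solve for the c_i.
Solving this 3x3 system gives c = (1, 1, 0).
Check: f1 + f2 + 0·f3 = <-3, 3, 3>.

<1, 1, 0>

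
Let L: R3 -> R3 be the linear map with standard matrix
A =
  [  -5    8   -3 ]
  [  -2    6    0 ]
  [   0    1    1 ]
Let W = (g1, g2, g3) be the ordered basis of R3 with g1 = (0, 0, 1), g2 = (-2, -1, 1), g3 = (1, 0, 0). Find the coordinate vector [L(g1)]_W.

(1, 0, -3)

Column 1 of [L]_W is the W-coordinate vector of L(g1).
In standard coordinates L(g1) = A g1 = (-3, 0, 1).
Converting to W: (-3, 0, 1) = g1 + 0·g2 - 3g3, so the coordinate vector is (1, 0, -3).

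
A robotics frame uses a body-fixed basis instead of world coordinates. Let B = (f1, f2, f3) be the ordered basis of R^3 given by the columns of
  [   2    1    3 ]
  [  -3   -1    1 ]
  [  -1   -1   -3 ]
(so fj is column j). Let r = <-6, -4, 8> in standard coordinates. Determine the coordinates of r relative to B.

[r]_B is the unique c with M c = r, where M has columns f1, ..., f3.
Solving this 3x3 system gives c = (2, -4, -2).
Check: 2f1 - 4f2 - 2f3 = <-6, -4, 8>.

<2, -4, -2>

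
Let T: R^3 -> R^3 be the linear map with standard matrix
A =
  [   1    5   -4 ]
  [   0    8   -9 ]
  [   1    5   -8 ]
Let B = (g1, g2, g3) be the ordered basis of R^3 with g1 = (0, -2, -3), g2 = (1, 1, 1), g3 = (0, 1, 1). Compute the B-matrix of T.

With P the matrix whose columns are g1, ..., g3, [T]_B = P^(-1) A P.
Column by column: T(g1) = A g1 = (2, 11, 14); its B-coordinates (-3, 2, 3) give column 1.
Continuing for each basis vector yields [T]_B = [[-3, 1, 2], [2, 2, 1], [3, -1, 2]].

[[-3, 1, 2], [2, 2, 1], [3, -1, 2]]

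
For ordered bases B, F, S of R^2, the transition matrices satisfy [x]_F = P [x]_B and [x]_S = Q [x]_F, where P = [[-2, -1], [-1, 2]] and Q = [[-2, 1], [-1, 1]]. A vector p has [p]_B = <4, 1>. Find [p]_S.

Apply P to get F-coordinates <-9, -2>, then Q to get S-coordinates.
The result is [p]_S = <16, 7>.

<16, 7>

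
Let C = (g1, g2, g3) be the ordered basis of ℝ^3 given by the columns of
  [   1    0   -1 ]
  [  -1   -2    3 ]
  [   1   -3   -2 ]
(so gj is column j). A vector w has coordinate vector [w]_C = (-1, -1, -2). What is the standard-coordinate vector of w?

(1, -3, 6)

w = M [w]_C, where M has columns g1, ..., g3.
Carrying out the matrix-vector product, w = (1, -3, 6).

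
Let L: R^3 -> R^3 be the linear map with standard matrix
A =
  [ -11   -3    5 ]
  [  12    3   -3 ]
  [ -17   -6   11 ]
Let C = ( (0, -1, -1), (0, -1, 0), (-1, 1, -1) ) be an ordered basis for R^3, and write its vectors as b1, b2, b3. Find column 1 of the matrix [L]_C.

Compute L(b1) = A b1 = (-2, 0, -5) in standard coordinates.
Then write this in C-coordinates: solve for y in y_1 b1 + ... + y_3 b3 = (-2, 0, -5).
This gives y = (3, -1, 2), which is column 1 of [L]_C.

(3, -1, 2)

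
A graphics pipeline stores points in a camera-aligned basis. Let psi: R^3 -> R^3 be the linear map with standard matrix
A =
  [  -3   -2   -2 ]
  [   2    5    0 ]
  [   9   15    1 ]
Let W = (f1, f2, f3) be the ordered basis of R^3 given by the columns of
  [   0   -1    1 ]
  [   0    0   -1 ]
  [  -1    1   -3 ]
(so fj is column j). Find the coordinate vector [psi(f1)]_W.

(-1, -2, 0)

Column 1 of [psi]_W is the W-coordinate vector of psi(f1).
In standard coordinates psi(f1) = A f1 = (2, 0, -1).
Converting to W: (2, 0, -1) = -f1 - 2f2 + 0·f3, so the coordinate vector is (-1, -2, 0).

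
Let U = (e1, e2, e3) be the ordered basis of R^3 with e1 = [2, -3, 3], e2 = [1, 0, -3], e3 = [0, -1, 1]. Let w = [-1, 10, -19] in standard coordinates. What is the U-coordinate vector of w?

[w]_U is the unique c with M c = w, where M has columns e1, ..., e3.
Row-reducing the augmented matrix [M | w] gives c = (-2, 3, -4).
Check: -2e1 + 3e2 - 4e3 = [-1, 10, -19].

[-2, 3, -4]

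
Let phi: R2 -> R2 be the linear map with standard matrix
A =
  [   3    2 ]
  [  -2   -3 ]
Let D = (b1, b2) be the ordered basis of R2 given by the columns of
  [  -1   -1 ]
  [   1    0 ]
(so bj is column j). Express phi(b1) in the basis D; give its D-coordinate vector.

Compute phi(b1) = A b1 = <-1, -1> in standard coordinates.
Then write this in D-coordinates: solve for y in y_1 b1 + y_2 b2 = <-1, -1>.
This gives y = <-1, 2>, which is column 1 of [phi]_D.

<-1, 2>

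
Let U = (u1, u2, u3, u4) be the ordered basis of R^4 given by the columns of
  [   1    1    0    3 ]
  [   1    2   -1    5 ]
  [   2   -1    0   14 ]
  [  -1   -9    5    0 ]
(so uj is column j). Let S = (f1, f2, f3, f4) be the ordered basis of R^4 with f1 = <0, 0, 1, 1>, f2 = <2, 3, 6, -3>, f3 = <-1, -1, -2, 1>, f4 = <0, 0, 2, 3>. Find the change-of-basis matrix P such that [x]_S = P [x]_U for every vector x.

[[0, -1, -2, 2], [0, 1, -1, 2], [-1, 1, -2, 1], [0, -2, 2, 1]]

Column j of P is [uj]_S, since P maps U-coordinates to S-coordinates.
Expressing u1 in S: u1 = 0·f1 + 0·f2 - f3 + 0·f4, so column 1 of P is <0, 0, -1, 0>.
Doing the same for each uj gives P = [[0, -1, -2, 2], [0, 1, -1, 2], [-1, 1, -2, 1], [0, -2, 2, 1]].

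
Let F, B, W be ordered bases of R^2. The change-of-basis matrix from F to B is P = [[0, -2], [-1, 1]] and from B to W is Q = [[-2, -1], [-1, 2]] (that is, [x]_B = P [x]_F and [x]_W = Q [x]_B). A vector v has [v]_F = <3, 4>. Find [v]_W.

<15, 10>

Apply P to get B-coordinates <-8, 1>, then Q to get W-coordinates.
The result is [v]_W = <15, 10>.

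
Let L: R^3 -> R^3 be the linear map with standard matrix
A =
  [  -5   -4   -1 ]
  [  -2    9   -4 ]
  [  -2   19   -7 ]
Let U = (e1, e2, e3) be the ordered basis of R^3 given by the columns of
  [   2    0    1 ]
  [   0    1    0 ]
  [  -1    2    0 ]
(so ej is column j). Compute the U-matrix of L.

[[-3, -3, -2], [0, 1, -2], [-3, 0, -1]]

The j-th column of [L]_U is [L(ej)]_U.
L(e1) = A e1 = (-9, 0, 3) = -3e1 + 0·e2 - 3e3, so column 1 is (-3, 0, -3).
Repeating for e2, e3 and assembling the columns gives [[-3, -3, -2], [0, 1, -2], [-3, 0, -1]].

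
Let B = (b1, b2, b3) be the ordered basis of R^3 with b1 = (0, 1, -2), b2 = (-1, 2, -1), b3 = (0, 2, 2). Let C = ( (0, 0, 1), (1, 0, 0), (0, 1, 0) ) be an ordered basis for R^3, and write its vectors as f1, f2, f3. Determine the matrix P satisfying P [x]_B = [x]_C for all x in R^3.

[[-2, -1, 2], [0, -1, 0], [1, 2, 2]]

Column j of P is [bj]_C, since P maps B-coordinates to C-coordinates.
Expressing b1 in C: b1 = -2f1 + 0·f2 + f3, so column 1 of P is (-2, 0, 1).
Doing the same for each bj gives P = [[-2, -1, 2], [0, -1, 0], [1, 2, 2]].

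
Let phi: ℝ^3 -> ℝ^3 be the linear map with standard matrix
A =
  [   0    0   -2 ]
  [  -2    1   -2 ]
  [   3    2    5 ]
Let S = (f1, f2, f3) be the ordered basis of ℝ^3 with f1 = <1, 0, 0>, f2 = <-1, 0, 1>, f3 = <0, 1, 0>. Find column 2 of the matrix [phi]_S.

<0, 2, 0>

Column 2 of [phi]_S is the S-coordinate vector of phi(f2).
In standard coordinates phi(f2) = A f2 = <-2, 0, 2>.
Converting to S: <-2, 0, 2> = 0·f1 + 2f2 + 0·f3, so the coordinate vector is <0, 2, 0>.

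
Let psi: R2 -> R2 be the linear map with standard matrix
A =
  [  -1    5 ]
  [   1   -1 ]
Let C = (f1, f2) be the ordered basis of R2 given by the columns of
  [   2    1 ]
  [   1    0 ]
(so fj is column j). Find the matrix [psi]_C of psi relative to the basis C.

With P the matrix whose columns are f1, f2, [psi]_C = P^(-1) A P.
Column by column: psi(f1) = A f1 = [3, 1]; its C-coordinates [1, 1] give column 1.
Continuing for each basis vector yields [psi]_C = [[1, 1], [1, -3]].

[[1, 1], [1, -3]]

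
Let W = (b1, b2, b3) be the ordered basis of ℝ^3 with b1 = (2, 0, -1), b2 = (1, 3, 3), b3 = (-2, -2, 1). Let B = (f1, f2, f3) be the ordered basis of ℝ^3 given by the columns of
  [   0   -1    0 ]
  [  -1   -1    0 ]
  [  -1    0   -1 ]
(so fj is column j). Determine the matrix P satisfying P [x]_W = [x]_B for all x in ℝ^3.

[[2, -2, 0], [-2, -1, 2], [-1, -1, -1]]

Let M have columns bj and N have columns fj. Then for every x, N [x]_B = x = M [x]_W, so P = N^(-1) M.
Since det N = 1, N^(-1) has integer entries; multiplying gives P = [[2, -2, 0], [-2, -1, 2], [-1, -1, -1]].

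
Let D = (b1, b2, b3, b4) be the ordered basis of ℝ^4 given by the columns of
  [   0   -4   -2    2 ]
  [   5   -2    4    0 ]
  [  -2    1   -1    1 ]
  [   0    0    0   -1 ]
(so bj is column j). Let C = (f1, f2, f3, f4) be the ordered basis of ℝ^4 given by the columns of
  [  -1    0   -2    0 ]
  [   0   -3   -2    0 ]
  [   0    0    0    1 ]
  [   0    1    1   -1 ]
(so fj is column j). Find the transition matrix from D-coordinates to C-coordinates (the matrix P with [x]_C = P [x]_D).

[[2, 2, 0, -2], [-1, 0, -2, 0], [-1, 1, 1, 0], [-2, 1, -1, 1]]

Let M have columns bj and N have columns fj. Then for every x, N [x]_C = x = M [x]_D, so P = N^(-1) M.
Since det N = -1, N^(-1) has integer entries; multiplying gives P = [[2, 2, 0, -2], [-1, 0, -2, 0], [-1, 1, 1, 0], [-2, 1, -1, 1]].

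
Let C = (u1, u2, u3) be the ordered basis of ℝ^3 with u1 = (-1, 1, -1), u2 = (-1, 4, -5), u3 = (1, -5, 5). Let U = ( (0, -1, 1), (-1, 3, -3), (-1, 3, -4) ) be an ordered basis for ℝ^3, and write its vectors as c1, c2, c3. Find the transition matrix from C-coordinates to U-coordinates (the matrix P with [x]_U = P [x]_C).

[[2, -1, 2], [1, 0, -1], [0, 1, 0]]

Take x = uj: its C-coordinates are the j-th standard unit vector, so P e_j — column j of P — equals [uj]_U.
u1 = 2c1 + c2 + 0·c3, giving column 1 = (2, 1, 0); repeating for each j gives P = [[2, -1, 2], [1, 0, -1], [0, 1, 0]].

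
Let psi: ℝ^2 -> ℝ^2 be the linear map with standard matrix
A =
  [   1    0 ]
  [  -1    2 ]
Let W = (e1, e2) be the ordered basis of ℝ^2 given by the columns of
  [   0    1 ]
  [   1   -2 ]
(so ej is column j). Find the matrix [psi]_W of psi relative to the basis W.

The j-th column of [psi]_W is [psi(ej)]_W.
psi(e1) = A e1 = [0, 2] = 2e1 + 0·e2, so column 1 is [2, 0].
Repeating for e2 and assembling the columns gives [[2, -3], [0, 1]].

[[2, -3], [0, 1]]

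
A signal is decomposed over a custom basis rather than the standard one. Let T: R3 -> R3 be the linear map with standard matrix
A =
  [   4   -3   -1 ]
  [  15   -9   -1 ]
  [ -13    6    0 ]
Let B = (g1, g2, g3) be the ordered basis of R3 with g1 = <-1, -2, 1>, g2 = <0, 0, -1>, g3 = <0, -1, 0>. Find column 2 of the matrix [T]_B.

Compute T(g2) = A g2 = <1, 1, 0> in standard coordinates.
Then write this in B-coordinates: solve for y in y_1 g1 + ... + y_3 g3 = <1, 1, 0>.
This gives y = <-1, -1, 1>, which is column 2 of [T]_B.

<-1, -1, 1>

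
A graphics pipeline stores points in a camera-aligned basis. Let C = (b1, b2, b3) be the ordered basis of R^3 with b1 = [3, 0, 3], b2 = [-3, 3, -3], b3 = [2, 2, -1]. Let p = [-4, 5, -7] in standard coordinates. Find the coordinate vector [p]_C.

[-1, 1, 1]

Write p = c_1 b1 + ... + c_3 b3 and solve for the c_i.
Solving this 3x3 system gives c = (-1, 1, 1).
Check: -b1 + b2 + b3 = [-4, 5, -7].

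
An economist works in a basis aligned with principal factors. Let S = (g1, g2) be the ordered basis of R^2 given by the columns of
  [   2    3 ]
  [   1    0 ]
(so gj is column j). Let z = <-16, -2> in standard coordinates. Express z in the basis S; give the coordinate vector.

Write z = c_1 g1 + c_2 g2 and solve for the c_i.
System: 2c_1 + 3c_2 = -16, c_1 + 0c_2 = -2; solving gives c_1 = -2, c_2 = -4.
Check: -2g1 - 4g2 = <-16, -2>.

<-2, -4>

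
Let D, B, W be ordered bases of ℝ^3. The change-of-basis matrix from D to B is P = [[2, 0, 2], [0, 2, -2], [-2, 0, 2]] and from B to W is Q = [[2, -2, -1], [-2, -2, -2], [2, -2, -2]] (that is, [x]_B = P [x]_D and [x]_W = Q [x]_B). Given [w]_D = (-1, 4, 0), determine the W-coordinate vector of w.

Composing the changes, [w]_W = Q P [w]_D.
Q P = [[6, -4, 6], [0, -4, -4], [8, -4, 4]]; applying this to (-1, 4, 0) gives (-22, -16, -24).

(-22, -16, -24)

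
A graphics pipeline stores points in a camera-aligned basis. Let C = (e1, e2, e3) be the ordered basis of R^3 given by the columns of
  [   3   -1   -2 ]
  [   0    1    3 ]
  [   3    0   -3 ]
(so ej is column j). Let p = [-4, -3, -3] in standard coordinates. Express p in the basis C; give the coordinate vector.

[p]_C is the unique c with M c = p, where M has columns e1, ..., e3.
Row-reducing the augmented matrix [M | p] gives c = (-2, 0, -1).
Check: -2e1 + 0·e2 - e3 = [-4, -3, -3].

[-2, 0, -1]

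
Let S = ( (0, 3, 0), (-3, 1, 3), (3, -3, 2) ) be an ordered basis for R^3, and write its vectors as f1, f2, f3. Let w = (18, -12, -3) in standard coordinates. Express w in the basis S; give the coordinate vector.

(0, -3, 3)

Write w = c_1 f1 + ... + c_3 f3 and solve for the c_i.
Gaussian elimination on [M | w] yields c = (0, -3, 3).
Check: 0·f1 - 3f2 + 3f3 = (18, -12, -3).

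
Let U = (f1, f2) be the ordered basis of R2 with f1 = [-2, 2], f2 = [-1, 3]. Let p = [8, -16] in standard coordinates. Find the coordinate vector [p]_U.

[-2, -4]

[p]_U is the unique c with M c = p, where M has columns f1, f2.
System: -2c_1 - c_2 = 8, 2c_1 + 3c_2 = -16; solving gives c_1 = -2, c_2 = -4.
Check: -2f1 - 4f2 = [8, -16].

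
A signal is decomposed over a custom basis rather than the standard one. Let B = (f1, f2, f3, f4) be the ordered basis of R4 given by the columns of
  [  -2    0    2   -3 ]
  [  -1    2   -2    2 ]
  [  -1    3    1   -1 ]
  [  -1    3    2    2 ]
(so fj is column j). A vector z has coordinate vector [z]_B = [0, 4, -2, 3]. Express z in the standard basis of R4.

[-13, 18, 7, 14]

By definition z = 0·f1 + 4f2 - 2f3 + 3f4.
Summing componentwise gives [-13, 18, 7, 14].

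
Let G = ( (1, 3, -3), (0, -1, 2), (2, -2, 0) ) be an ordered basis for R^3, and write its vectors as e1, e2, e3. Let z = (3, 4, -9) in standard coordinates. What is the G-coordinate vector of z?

We seek scalars with c_1 e1 + ... + c_3 e3 = z; equivalently solve M c = z where the columns of M are e1, ..., e3.
Solving this 3x3 system gives c = (1, -3, 1).
Check: e1 - 3e2 + e3 = (3, 4, -9).

(1, -3, 1)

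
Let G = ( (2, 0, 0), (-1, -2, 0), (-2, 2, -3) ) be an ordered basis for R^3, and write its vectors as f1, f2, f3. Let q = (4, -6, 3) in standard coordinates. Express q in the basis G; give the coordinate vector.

We seek scalars with c_1 f1 + ... + c_3 f3 = q; equivalently solve M c = q where the columns of M are f1, ..., f3.
Row-reducing the augmented matrix [M | q] gives c = (2, 2, -1).
Check: 2f1 + 2f2 - f3 = (4, -6, 3).

(2, 2, -1)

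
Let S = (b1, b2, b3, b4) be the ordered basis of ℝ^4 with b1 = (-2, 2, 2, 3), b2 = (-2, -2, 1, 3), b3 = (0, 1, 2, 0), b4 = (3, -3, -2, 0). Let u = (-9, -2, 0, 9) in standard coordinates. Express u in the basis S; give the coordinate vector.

(1, 2, -3, -1)

We seek scalars with c_1 b1 + ... + c_4 b4 = u; equivalently solve M c = u where the columns of M are b1, ..., b4.
Row-reducing the augmented matrix [M | u] gives c = (1, 2, -3, -1).
Check: b1 + 2b2 - 3b3 - b4 = (-9, -2, 0, 9).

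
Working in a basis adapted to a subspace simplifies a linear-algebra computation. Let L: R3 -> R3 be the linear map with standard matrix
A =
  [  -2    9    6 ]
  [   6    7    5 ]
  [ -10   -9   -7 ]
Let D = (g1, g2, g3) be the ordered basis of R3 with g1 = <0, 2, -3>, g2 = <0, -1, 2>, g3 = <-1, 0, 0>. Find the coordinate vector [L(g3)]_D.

Compute L(g3) = A g3 = <2, -6, 10> in standard coordinates.
Then write this in D-coordinates: solve for y in y_1 g1 + ... + y_3 g3 = <2, -6, 10>.
This gives y = <-2, 2, -2>, which is column 3 of [L]_D.

<-2, 2, -2>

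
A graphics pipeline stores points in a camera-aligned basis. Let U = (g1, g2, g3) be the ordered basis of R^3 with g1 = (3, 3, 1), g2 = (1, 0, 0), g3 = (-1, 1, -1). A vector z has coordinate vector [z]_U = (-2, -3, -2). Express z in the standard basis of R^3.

The coordinates say z = -2g1 - 3g2 - 2g3; adding the scaled basis vectors gives (-7, -8, 0).

(-7, -8, 0)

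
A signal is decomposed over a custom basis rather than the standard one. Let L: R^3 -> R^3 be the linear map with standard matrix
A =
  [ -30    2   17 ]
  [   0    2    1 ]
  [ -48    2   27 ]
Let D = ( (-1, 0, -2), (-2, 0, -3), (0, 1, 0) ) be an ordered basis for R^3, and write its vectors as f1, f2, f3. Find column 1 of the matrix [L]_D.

Compute L(f1) = A f1 = (-4, -2, -6) in standard coordinates.
Then write this in D-coordinates: solve for y in y_1 f1 + ... + y_3 f3 = (-4, -2, -6).
This gives y = (0, 2, -2), which is column 1 of [L]_D.

(0, 2, -2)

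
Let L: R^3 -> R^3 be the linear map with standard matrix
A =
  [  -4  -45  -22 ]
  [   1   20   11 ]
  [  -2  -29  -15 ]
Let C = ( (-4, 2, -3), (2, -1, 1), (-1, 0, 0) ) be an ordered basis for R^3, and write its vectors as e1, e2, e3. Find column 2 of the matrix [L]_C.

(-3, 1, -1)

Column 2 of [L]_C is the C-coordinate vector of L(e2).
In standard coordinates L(e2) = A e2 = (15, -7, 10).
Converting to C: (15, -7, 10) = -3e1 + e2 - e3, so the coordinate vector is (-3, 1, -1).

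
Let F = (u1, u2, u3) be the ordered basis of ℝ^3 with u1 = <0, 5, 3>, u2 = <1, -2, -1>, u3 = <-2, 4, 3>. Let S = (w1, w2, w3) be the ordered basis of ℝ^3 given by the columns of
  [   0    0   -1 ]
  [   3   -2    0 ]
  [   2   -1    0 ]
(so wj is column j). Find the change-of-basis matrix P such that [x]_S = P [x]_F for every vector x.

[[1, 0, 2], [-1, 1, 1], [0, -1, 2]]

Let M have columns uj and N have columns wj. Then for every x, N [x]_S = x = M [x]_F, so P = N^(-1) M.
Since det N = -1, N^(-1) has integer entries; multiplying gives P = [[1, 0, 2], [-1, 1, 1], [0, -1, 2]].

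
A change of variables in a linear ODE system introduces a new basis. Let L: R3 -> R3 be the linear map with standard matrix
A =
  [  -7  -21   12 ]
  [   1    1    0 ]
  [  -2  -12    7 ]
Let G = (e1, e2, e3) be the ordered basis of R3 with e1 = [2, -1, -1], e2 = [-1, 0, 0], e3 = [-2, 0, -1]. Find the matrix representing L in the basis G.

[[-1, 1, 2], [3, 1, 0], [0, -3, 1]]

The j-th column of [L]_G is [L(ej)]_G.
L(e1) = A e1 = [-5, 1, 1] = -e1 + 3e2 + 0·e3, so column 1 is [-1, 3, 0].
Repeating for e2, e3 and assembling the columns gives [[-1, 1, 2], [3, 1, 0], [0, -3, 1]].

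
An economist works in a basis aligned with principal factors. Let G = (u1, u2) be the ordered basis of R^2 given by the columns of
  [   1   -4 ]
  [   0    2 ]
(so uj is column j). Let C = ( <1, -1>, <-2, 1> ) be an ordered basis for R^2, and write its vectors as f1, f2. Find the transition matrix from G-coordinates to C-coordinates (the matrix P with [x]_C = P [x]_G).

[[-1, 0], [-1, 2]]

Take x = uj: its G-coordinates are the j-th standard unit vector, so P e_j — column j of P — equals [uj]_C.
u1 = -f1 - f2, giving column 1 = <-1, -1>; repeating for each j gives P = [[-1, 0], [-1, 2]].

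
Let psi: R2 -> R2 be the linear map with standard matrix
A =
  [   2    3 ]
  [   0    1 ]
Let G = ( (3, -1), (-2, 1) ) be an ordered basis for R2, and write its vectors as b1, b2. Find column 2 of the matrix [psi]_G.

(1, 2)

Compute psi(b2) = A b2 = (-1, 1) in standard coordinates.
Then write this in G-coordinates: solve for y in y_1 b1 + y_2 b2 = (-1, 1).
This gives y = (1, 2), which is column 2 of [psi]_G.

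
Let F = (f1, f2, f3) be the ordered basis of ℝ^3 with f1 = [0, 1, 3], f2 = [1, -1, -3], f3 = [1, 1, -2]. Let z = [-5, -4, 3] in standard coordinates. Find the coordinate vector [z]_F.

[z]_F is the unique c with M c = z, where M has columns f1, ..., f3.
Gaussian elimination on [M | z] yields c = (-3, -2, -3).
Check: -3f1 - 2f2 - 3f3 = [-5, -4, 3].

[-3, -2, -3]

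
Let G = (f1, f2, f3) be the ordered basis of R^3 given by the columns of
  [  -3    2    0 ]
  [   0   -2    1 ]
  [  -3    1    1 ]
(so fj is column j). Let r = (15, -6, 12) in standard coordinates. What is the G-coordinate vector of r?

Write r = c_1 f1 + ... + c_3 f3 and solve for the c_i.
Gaussian elimination on [M | r] yields c = (-3, 3, 0).
Check: -3f1 + 3f2 + 0·f3 = (15, -6, 12).

(-3, 3, 0)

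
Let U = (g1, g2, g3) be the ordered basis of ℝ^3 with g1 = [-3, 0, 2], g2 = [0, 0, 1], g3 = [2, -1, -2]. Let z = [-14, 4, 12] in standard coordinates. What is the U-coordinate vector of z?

Write z = c_1 g1 + ... + c_3 g3 and solve for the c_i.
Row-reducing the augmented matrix [M | z] gives c = (2, 0, -4).
Check: 2g1 + 0·g2 - 4g3 = [-14, 4, 12].

[2, 0, -4]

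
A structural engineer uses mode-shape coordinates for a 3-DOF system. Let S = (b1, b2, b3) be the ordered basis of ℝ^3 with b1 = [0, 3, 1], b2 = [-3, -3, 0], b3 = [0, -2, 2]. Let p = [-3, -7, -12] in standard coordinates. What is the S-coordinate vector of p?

[-4, 1, -4]

Write p = c_1 b1 + ... + c_3 b3 and solve for the c_i.
Row-reducing the augmented matrix [M | p] gives c = (-4, 1, -4).
Check: -4b1 + b2 - 4b3 = [-3, -7, -12].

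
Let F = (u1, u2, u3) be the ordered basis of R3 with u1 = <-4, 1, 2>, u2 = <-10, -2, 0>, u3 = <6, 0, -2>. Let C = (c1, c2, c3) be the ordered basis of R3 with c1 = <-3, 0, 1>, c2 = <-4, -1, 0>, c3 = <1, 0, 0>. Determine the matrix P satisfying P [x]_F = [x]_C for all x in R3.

Let M have columns uj and N have columns cj. Then for every x, N [x]_C = x = M [x]_F, so P = N^(-1) M.
Since det N = 1, N^(-1) has integer entries; multiplying gives P = [[2, 0, -2], [-1, 2, 0], [-2, -2, 0]].

[[2, 0, -2], [-1, 2, 0], [-2, -2, 0]]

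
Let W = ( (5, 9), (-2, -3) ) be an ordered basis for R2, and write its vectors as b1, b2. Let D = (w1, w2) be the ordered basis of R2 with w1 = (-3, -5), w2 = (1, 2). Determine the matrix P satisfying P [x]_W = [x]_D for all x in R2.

Let M have columns bj and N have columns wj. Then for every x, N [x]_D = x = M [x]_W, so P = N^(-1) M.
Since det N = -1, N^(-1) has integer entries; multiplying gives P = [[-1, 1], [2, 1]].

[[-1, 1], [2, 1]]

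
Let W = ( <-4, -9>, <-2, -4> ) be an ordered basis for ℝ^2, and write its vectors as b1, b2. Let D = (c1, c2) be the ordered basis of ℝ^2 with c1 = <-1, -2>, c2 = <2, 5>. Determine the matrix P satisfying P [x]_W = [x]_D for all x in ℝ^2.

[[2, 2], [-1, 0]]

Let M have columns bj and N have columns cj. Then for every x, N [x]_D = x = M [x]_W, so P = N^(-1) M.
Since det N = -1, N^(-1) has integer entries; multiplying gives P = [[2, 2], [-1, 0]].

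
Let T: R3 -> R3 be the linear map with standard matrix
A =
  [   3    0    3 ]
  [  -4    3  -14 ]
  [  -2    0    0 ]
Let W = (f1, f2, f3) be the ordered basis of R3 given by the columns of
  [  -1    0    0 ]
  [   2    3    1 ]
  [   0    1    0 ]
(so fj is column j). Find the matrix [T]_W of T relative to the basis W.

Let P have columns f1, ..., f3. Then [T]_W = P^(-1) A P.
Here det P = 1, so P^(-1) is integer; computing A P first and then P^(-1)(A P) gives [[3, -3, 0], [2, 0, 0], [-2, 1, 3]].

[[3, -3, 0], [2, 0, 0], [-2, 1, 3]]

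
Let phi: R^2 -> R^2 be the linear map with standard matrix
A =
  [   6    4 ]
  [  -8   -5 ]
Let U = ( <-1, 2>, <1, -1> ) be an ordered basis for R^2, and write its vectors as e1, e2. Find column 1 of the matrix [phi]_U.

<0, 2>

Compute phi(e1) = A e1 = <2, -2> in standard coordinates.
Then write this in U-coordinates: solve for y in y_1 e1 + y_2 e2 = <2, -2>.
This gives y = <0, 2>, which is column 1 of [phi]_U.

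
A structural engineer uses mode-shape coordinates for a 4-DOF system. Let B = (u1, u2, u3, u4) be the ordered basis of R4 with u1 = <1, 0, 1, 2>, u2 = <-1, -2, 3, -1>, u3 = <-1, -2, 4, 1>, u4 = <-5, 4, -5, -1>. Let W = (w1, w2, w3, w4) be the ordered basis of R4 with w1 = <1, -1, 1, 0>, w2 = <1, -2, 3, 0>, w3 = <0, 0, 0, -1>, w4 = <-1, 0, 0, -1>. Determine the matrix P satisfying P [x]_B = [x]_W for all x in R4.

Let M have columns uj and N have columns wj. Then for every x, N [x]_W = x = M [x]_B, so P = N^(-1) M.
Since det N = 1, N^(-1) has integer entries; multiplying gives P = [[-2, 0, -2, -2], [1, 1, 2, -1], [0, -1, -2, -1], [-2, 2, 1, 2]].

[[-2, 0, -2, -2], [1, 1, 2, -1], [0, -1, -2, -1], [-2, 2, 1, 2]]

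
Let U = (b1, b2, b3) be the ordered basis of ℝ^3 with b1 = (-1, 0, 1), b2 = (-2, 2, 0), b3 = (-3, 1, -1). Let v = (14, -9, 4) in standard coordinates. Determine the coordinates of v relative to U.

(1, -3, -3)

Write v = c_1 b1 + ... + c_3 b3 and solve for the c_i.
Row-reducing the augmented matrix [M | v] gives c = (1, -3, -3).
Check: b1 - 3b2 - 3b3 = (14, -9, 4).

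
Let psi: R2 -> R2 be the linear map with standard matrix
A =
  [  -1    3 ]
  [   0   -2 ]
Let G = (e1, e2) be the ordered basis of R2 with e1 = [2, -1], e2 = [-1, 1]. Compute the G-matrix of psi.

The j-th column of [psi]_G is [psi(ej)]_G.
psi(e1) = A e1 = [-5, 2] = -3e1 - e2, so column 1 is [-3, -1].
Repeating for e2 and assembling the columns gives [[-3, 2], [-1, 0]].

[[-3, 2], [-1, 0]]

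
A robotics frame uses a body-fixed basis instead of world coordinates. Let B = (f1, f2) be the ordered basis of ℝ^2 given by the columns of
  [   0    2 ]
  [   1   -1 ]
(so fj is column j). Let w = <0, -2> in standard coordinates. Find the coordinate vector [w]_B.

<-2, 0>

[w]_B is the unique c with M c = w, where M has columns f1, f2.
System: 0c_1 + 2c_2 = 0, c_1 - c_2 = -2; solving gives c_1 = -2, c_2 = 0.
Check: -2f1 + 0·f2 = <0, -2>.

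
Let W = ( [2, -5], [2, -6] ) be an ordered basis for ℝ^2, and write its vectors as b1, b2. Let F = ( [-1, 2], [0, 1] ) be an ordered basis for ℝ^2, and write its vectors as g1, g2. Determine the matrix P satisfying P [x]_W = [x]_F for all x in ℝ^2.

Take x = bj: its W-coordinates are the j-th standard unit vector, so P e_j — column j of P — equals [bj]_F.
b1 = -2g1 - g2, giving column 1 = [-2, -1]; repeating for each j gives P = [[-2, -2], [-1, -2]].

[[-2, -2], [-1, -2]]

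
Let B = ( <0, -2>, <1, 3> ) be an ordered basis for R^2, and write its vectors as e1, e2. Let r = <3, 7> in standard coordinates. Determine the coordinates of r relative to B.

<1, 3>

We seek scalars with c_1 e1 + c_2 e2 = r; equivalently solve M c = r where the columns of M are e1, e2.
System: 0c_1 + c_2 = 3, -2c_1 + 3c_2 = 7; solving gives c_1 = 1, c_2 = 3.
Check: e1 + 3e2 = <3, 7>.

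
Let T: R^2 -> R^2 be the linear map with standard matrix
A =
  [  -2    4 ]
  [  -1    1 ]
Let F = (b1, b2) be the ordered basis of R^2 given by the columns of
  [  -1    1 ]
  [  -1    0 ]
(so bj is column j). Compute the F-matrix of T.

[[0, 1], [-2, -1]]

The j-th column of [T]_F is [T(bj)]_F.
T(b1) = A b1 = <-2, 0> = 0·b1 - 2b2, so column 1 is <0, -2>.
Repeating for b2 and assembling the columns gives [[0, 1], [-2, -1]].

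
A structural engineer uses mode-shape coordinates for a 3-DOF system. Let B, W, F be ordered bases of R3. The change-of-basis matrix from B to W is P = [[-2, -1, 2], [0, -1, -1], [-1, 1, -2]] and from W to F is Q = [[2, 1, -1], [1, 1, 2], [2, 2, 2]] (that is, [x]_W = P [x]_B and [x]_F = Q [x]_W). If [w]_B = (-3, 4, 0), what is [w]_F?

(-7, 12, 10)

First [w]_W = P [w]_B = (2, -4, 7).
Then [w]_F = Q [w]_W = (-7, 12, 10).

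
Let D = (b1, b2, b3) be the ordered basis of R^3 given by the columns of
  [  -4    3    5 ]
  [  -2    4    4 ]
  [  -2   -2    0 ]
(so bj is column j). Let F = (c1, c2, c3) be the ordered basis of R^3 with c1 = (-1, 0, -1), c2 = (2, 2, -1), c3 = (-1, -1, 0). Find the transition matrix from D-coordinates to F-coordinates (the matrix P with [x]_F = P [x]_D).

Let M have columns bj and N have columns cj. Then for every x, N [x]_F = x = M [x]_D, so P = N^(-1) M.
Since det N = 1, N^(-1) has integer entries; multiplying gives P = [[2, 1, -1], [0, 1, 1], [2, -2, -2]].

[[2, 1, -1], [0, 1, 1], [2, -2, -2]]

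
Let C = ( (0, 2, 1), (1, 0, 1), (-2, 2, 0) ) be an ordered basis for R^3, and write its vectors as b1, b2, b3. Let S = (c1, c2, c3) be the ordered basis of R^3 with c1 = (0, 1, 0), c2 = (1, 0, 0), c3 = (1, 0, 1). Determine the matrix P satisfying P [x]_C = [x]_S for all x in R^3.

Take x = bj: its C-coordinates are the j-th standard unit vector, so P e_j — column j of P — equals [bj]_S.
b1 = 2c1 - c2 + c3, giving column 1 = (2, -1, 1); repeating for each j gives P = [[2, 0, 2], [-1, 0, -2], [1, 1, 0]].

[[2, 0, 2], [-1, 0, -2], [1, 1, 0]]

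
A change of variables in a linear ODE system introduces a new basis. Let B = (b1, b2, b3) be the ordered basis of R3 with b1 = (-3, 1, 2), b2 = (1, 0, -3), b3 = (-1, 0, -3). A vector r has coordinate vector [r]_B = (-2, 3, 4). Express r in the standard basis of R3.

(5, -2, -25)

r = M [r]_B, where M has columns b1, ..., b3.
Carrying out the matrix-vector product, r = (5, -2, -25).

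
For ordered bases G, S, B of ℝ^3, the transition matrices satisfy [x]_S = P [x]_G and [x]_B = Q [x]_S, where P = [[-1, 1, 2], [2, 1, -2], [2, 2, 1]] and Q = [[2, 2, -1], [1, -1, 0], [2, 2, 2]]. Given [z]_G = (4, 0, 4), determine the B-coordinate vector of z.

(-4, 4, 32)

First [z]_S = P [z]_G = (4, 0, 12).
Then [z]_B = Q [z]_S = (-4, 4, 32).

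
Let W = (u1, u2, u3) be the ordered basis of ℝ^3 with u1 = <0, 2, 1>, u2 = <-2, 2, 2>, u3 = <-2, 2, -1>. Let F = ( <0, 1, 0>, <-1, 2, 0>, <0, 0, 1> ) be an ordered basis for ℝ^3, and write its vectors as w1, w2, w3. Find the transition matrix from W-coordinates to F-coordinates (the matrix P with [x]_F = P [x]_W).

[[2, -2, -2], [0, 2, 2], [1, 2, -1]]

Column j of P is [uj]_F, since P maps W-coordinates to F-coordinates.
Expressing u1 in F: u1 = 2w1 + 0·w2 + w3, so column 1 of P is <2, 0, 1>.
Doing the same for each uj gives P = [[2, -2, -2], [0, 2, 2], [1, 2, -1]].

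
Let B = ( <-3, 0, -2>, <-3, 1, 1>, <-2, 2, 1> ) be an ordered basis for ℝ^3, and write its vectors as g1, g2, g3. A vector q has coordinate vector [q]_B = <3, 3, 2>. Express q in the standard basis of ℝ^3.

<-22, 7, -1>

q = M [q]_B, where M has columns g1, ..., g3.
Carrying out the matrix-vector product, q = <-22, 7, -1>.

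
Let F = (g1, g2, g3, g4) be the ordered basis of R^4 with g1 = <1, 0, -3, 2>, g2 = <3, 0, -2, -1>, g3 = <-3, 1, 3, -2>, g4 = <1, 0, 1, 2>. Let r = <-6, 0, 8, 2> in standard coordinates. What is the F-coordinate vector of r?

Write r = c_1 g1 + ... + c_4 g4 and solve for the c_i.
Row-reducing the augmented matrix [M | r] gives c = (-1, -2, 0, 1).
Check: -g1 - 2g2 + 0·g3 + g4 = <-6, 0, 8, 2>.

<-1, -2, 0, 1>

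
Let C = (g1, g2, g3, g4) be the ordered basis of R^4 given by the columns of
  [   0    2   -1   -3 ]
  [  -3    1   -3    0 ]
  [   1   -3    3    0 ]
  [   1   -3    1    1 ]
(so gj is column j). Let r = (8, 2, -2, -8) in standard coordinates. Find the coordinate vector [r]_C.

(-2, 2, 2, -2)

We seek scalars with c_1 g1 + ... + c_4 g4 = r; equivalently solve M c = r where the columns of M are g1, ..., g4.
Gaussian elimination on [M | r] yields c = (-2, 2, 2, -2).
Check: -2g1 + 2g2 + 2g3 - 2g4 = (8, 2, -2, -8).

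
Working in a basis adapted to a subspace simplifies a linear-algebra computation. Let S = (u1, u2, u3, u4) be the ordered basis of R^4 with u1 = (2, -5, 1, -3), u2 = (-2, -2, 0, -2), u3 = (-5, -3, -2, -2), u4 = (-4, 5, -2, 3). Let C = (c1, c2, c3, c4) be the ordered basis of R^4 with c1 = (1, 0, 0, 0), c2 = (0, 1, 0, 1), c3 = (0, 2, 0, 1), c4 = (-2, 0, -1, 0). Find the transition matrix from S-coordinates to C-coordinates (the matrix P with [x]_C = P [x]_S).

Let M have columns uj and N have columns cj. Then for every x, N [x]_C = x = M [x]_S, so P = N^(-1) M.
Since det N = -1, N^(-1) has integer entries; multiplying gives P = [[0, -2, -1, 0], [-1, -2, -1, 1], [-2, 0, -1, 2], [-1, 0, 2, 2]].

[[0, -2, -1, 0], [-1, -2, -1, 1], [-2, 0, -1, 2], [-1, 0, 2, 2]]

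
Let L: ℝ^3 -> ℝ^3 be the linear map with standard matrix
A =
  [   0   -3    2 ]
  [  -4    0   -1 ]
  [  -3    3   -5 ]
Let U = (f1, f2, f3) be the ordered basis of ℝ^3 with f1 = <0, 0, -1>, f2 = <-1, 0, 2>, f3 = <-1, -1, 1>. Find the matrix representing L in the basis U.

Let P have columns f1, ..., f3. Then [L]_U = P^(-1) A P.
Here det P = -1, so P^(-1) is integer; computing A P first and then P^(-1)(A P) gives [[0, 1, -2], [3, -2, -2], [-1, -2, -3]].

[[0, 1, -2], [3, -2, -2], [-1, -2, -3]]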